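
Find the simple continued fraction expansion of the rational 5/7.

[0; 1, 2, 2]

Run the Euclidean algorithm on 5 and 7; the successive quotients are the partial quotients a_0, a_1, ... (each step inverts the fractional part left over by the previous one):
  5 = 0*7 + 5, so a_0 = 0.
  7 = 1*5 + 2, so a_1 = 1.
  5 = 2*2 + 1, so a_2 = 2.
  2 = 2*1 + 0, so a_3 = 2.
The remainder reaches 0 after 4 divisions, so the expansion has 4 partial quotients, read off in order.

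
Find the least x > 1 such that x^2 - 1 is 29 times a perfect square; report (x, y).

(x, y) = (9801, 1820)

First expand sqrt(29) as a continued fraction. With x_i = (sqrt(29) + m_i)/d_i and (m_0, d_0) = (0, 1): a_0 = floor(sqrt(29)) = 5, since 5^2 = 25 <= 29 < 36 = 6^2.
Iterate m_{i+1} = d_i*a_i - m_i, d_{i+1} = (29 - m_{i+1}^2)/d_i, a_{i+1} = floor((a_0 + m_{i+1})/d_{i+1}):
  m_1 = 1*5 - 0 = 5, d_1 = (29 - 5^2)/1 = 4/1 = 4, a_1 = floor((5 + 5)/4) = 2.
  m_2 = 4*2 - 5 = 3, d_2 = (29 - 3^2)/4 = 20/4 = 5, a_2 = floor((5 + 3)/5) = 1.
  m_3 = 5*1 - 3 = 2, d_3 = (29 - 2^2)/5 = 25/5 = 5, a_3 = floor((5 + 2)/5) = 1.
  m_4 = 5*1 - 2 = 3, d_4 = (29 - 3^2)/5 = 20/5 = 4, a_4 = floor((5 + 3)/4) = 2.
  m_5 = 4*2 - 3 = 5, d_5 = (29 - 5^2)/4 = 4/4 = 1, a_5 = floor((5 + 5)/1) = 10.
  m_6 = 1*10 - 5 = 5, d_6 = (29 - 5^2)/1 = 4/1 = 4: (m_6, d_6) = (m_1, d_1) = (5, 4), so from here the quotients repeat a_1, ..., a_5; the period length is 5.
So sqrt(29) = [5; (2, 1, 1, 2, 10)] with period length k = 5.
k is odd, so (p_{k-1}, q_{k-1}) only solves x^2 - 29y^2 = -1 and the fundamental solution of x^2 - 29y^2 = 1 is (p_{2k-1}, q_{2k-1}) = (p_9, q_9); compute convergents through index 9, running through the period twice.
Convergents (p_i = a_i*p_{i-1} + p_{i-2}, q_i = a_i*q_{i-1} + q_{i-2} with p_{-2}=0, p_{-1}=1, q_{-2}=1, q_{-1}=0):
  i=0: a_0=5, p_0 = 5*1 + 0 = 5, q_0 = 5*0 + 1 = 1.
  i=1: a_1=2, p_1 = 2*5 + 1 = 11, q_1 = 2*1 + 0 = 2.
  i=2: a_2=1, p_2 = 1*11 + 5 = 16, q_2 = 1*2 + 1 = 3.
  i=3: a_3=1, p_3 = 1*16 + 11 = 27, q_3 = 1*3 + 2 = 5.
  i=4: a_4=2, p_4 = 2*27 + 16 = 70, q_4 = 2*5 + 3 = 13.
  i=5: a_5=10, p_5 = 10*70 + 27 = 727, q_5 = 10*13 + 5 = 135.
  i=6: a_6=2, p_6 = 2*727 + 70 = 1524, q_6 = 2*135 + 13 = 283.
  i=7: a_7=1, p_7 = 1*1524 + 727 = 2251, q_7 = 1*283 + 135 = 418.
  i=8: a_8=1, p_8 = 1*2251 + 1524 = 3775, q_8 = 1*418 + 283 = 701.
  i=9: a_9=2, p_9 = 2*3775 + 2251 = 9801, q_9 = 2*701 + 418 = 1820.
Indeed p_4^2 - 29*q_4^2 = 4900 - 4901 = -1, not +1.
Check: 9801^2 - 29*1820^2 = 96059601 - 96059600 = 1, so (x, y) = (9801, 1820) solves the equation, and by the theorem it is the least positive solution.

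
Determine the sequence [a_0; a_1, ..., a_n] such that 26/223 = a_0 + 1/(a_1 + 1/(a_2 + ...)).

[0; 8, 1, 1, 2, 1, 3]

Run the Euclidean algorithm on 26 and 223; the successive quotients are the partial quotients a_0, a_1, ... (each step inverts the fractional part left over by the previous one):
  26 = 0*223 + 26, so a_0 = 0.
  223 = 8*26 + 15, so a_1 = 8.
  26 = 1*15 + 11, so a_2 = 1.
  15 = 1*11 + 4, so a_3 = 1.
  11 = 2*4 + 3, so a_4 = 2.
  4 = 1*3 + 1, so a_5 = 1.
  3 = 3*1 + 0, so a_6 = 3.
The remainder reaches 0 after 7 divisions, so the expansion has 7 partial quotients, read off in order.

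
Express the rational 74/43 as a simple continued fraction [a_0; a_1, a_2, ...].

[1; 1, 2, 1, 1, 2, 2]

Run the Euclidean algorithm on 74 and 43; the successive quotients are the partial quotients a_0, a_1, ... (each step inverts the fractional part left over by the previous one):
  74 = 1*43 + 31, so a_0 = 1.
  43 = 1*31 + 12, so a_1 = 1.
  31 = 2*12 + 7, so a_2 = 2.
  12 = 1*7 + 5, so a_3 = 1.
  7 = 1*5 + 2, so a_4 = 1.
  5 = 2*2 + 1, so a_5 = 2.
  2 = 2*1 + 0, so a_6 = 2.
The remainder reaches 0 after 7 divisions, so the expansion has 7 partial quotients, read off in order.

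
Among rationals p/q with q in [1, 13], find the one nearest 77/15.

Expand x = 77/15 as a continued fraction with the Euclidean algorithm:
  77 = 5*15 + 2, so a_0 = 5.
  15 = 7*2 + 1, so a_1 = 7.
  2 = 2*1 + 0, so a_2 = 2.
so x = [5; 7, 2].
Convergents (p_i = a_i*p_{i-1} + p_{i-2}, q_i = a_i*q_{i-1} + q_{i-2} with p_{-2}=0, p_{-1}=1, q_{-2}=1, q_{-1}=0), until the denominator exceeds 13:
  i=0: a_0=5, p_0 = 5*1 + 0 = 5, q_0 = 5*0 + 1 = 1.
  i=1: a_1=7, p_1 = 7*5 + 1 = 36, q_1 = 7*1 + 0 = 7.
  i=2: a_2=2, p_2 = 2*36 + 5 = 77, q_2 = 2*7 + 1 = 15.
q_2 = 15 > 13, so the last convergent with denominator <= 13 is p_1/q_1 = 36/7.
The closest fraction with denominator <= 13 is either p_1/q_1 or the intermediate fraction (k*p_1 + p_0)/(k*q_1 + q_0) with the largest k >= 1 whose denominator stays <= 13; these approach x as k grows, and every other convergent or intermediate fraction in range is farther away.
Largest k: floor((13 - q_0)/q_1) = floor((13 - 1)/7) = 1.
That gives (1*36 + 5)/(1*7 + 1) = 41/8.
Compare the errors: |x - 36/7| = |77*7 - 36*15|/(15*7) = 1/105, and |x - 41/8| = |77*8 - 41*15|/(15*8) = 1/120.
Cross-multiplying, 1*105 = 105 < 120 = 1*120, so 1/120 is smaller: the intermediate fraction 41/8 is closer to x than 36/7.

41/8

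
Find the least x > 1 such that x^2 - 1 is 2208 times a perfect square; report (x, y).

(x, y) = (47, 1)

First expand sqrt(2208) as a continued fraction. With x_i = (sqrt(2208) + m_i)/d_i and (m_0, d_0) = (0, 1): a_0 = floor(sqrt(2208)) = 46, since 46^2 = 2116 <= 2208 < 2209 = 47^2.
Iterate m_{i+1} = d_i*a_i - m_i, d_{i+1} = (2208 - m_{i+1}^2)/d_i, a_{i+1} = floor((a_0 + m_{i+1})/d_{i+1}):
  m_1 = 1*46 - 0 = 46, d_1 = (2208 - 46^2)/1 = 92/1 = 92, a_1 = floor((46 + 46)/92) = 1.
  m_2 = 92*1 - 46 = 46, d_2 = (2208 - 46^2)/92 = 92/92 = 1, a_2 = floor((46 + 46)/1) = 92.
  m_3 = 1*92 - 46 = 46, d_3 = (2208 - 46^2)/1 = 92/1 = 92: (m_3, d_3) = (m_1, d_1) = (46, 92), so from here the quotients repeat a_1, a_2; the period length is 2.
So sqrt(2208) = [46; (1, 92)] with period length k = 2.
k is even, so the fundamental solution of x^2 - 2208y^2 = 1 is (p_{k-1}, q_{k-1}) = (p_1, q_1); compute convergents through index 1.
Convergents (p_i = a_i*p_{i-1} + p_{i-2}, q_i = a_i*q_{i-1} + q_{i-2} with p_{-2}=0, p_{-1}=1, q_{-2}=1, q_{-1}=0):
  i=0: a_0=46, p_0 = 46*1 + 0 = 46, q_0 = 46*0 + 1 = 1.
  i=1: a_1=1, p_1 = 1*46 + 1 = 47, q_1 = 1*1 + 0 = 1.
Check: 47^2 - 2208*1^2 = 2209 - 2208 = 1, so (x, y) = (47, 1) solves the equation, and by the theorem it is the least positive solution.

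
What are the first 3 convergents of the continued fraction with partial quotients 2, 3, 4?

2/1, 7/3, 30/13

Using the convergent recurrence p_i = a_i*p_{i-1} + p_{i-2}, q_i = a_i*q_{i-1} + q_{i-2} with p_{-2}=0, p_{-1}=1, q_{-2}=1, q_{-1}=0:
  i=0: a_0=2, p_0 = 2*1 + 0 = 2, q_0 = 2*0 + 1 = 1.
  i=1: a_1=3, p_1 = 3*2 + 1 = 7, q_1 = 3*1 + 0 = 3.
  i=2: a_2=4, p_2 = 4*7 + 2 = 30, q_2 = 4*3 + 1 = 13.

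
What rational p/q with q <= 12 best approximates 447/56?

Expand x = 447/56 as a continued fraction with the Euclidean algorithm:
  447 = 7*56 + 55, so a_0 = 7.
  56 = 1*55 + 1, so a_1 = 1.
  55 = 55*1 + 0, so a_2 = 55.
so x = [7; 1, 55].
Convergents (p_i = a_i*p_{i-1} + p_{i-2}, q_i = a_i*q_{i-1} + q_{i-2} with p_{-2}=0, p_{-1}=1, q_{-2}=1, q_{-1}=0), until the denominator exceeds 12:
  i=0: a_0=7, p_0 = 7*1 + 0 = 7, q_0 = 7*0 + 1 = 1.
  i=1: a_1=1, p_1 = 1*7 + 1 = 8, q_1 = 1*1 + 0 = 1.
  i=2: a_2=55, p_2 = 55*8 + 7 = 447, q_2 = 55*1 + 1 = 56.
q_2 = 56 > 12, so the last convergent with denominator <= 12 is p_1/q_1 = 8/1.
The closest fraction with denominator <= 12 is either p_1/q_1 or the intermediate fraction (k*p_1 + p_0)/(k*q_1 + q_0) with the largest k >= 1 whose denominator stays <= 12; these approach x as k grows, and every other convergent or intermediate fraction in range is farther away.
Largest k: floor((12 - q_0)/q_1) = floor((12 - 1)/1) = 11.
That gives (11*8 + 7)/(11*1 + 1) = 95/12.
Compare the errors: |x - 8/1| = |447*1 - 8*56|/(56*1) = 1/56, and |x - 95/12| = |447*12 - 95*56|/(56*12) = 44/672.
Cross-multiplying, 1*672 = 672 < 2464 = 44*56, so 1/56 is smaller: the convergent 8/1 is closer to x than 95/12.

8/1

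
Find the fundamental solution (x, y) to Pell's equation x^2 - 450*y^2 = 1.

(x, y) = (19601, 924)

First expand sqrt(450) as a continued fraction. With x_i = (sqrt(450) + m_i)/d_i and (m_0, d_0) = (0, 1): a_0 = floor(sqrt(450)) = 21, since 21^2 = 441 <= 450 < 484 = 22^2.
Iterate m_{i+1} = d_i*a_i - m_i, d_{i+1} = (450 - m_{i+1}^2)/d_i, a_{i+1} = floor((a_0 + m_{i+1})/d_{i+1}):
  m_1 = 1*21 - 0 = 21, d_1 = (450 - 21^2)/1 = 9/1 = 9, a_1 = floor((21 + 21)/9) = 4.
  m_2 = 9*4 - 21 = 15, d_2 = (450 - 15^2)/9 = 225/9 = 25, a_2 = floor((21 + 15)/25) = 1.
  m_3 = 25*1 - 15 = 10, d_3 = (450 - 10^2)/25 = 350/25 = 14, a_3 = floor((21 + 10)/14) = 2.
  m_4 = 14*2 - 10 = 18, d_4 = (450 - 18^2)/14 = 126/14 = 9, a_4 = floor((21 + 18)/9) = 4.
  m_5 = 9*4 - 18 = 18, d_5 = (450 - 18^2)/9 = 126/9 = 14, a_5 = floor((21 + 18)/14) = 2.
  m_6 = 14*2 - 18 = 10, d_6 = (450 - 10^2)/14 = 350/14 = 25, a_6 = floor((21 + 10)/25) = 1.
  m_7 = 25*1 - 10 = 15, d_7 = (450 - 15^2)/25 = 225/25 = 9, a_7 = floor((21 + 15)/9) = 4.
  m_8 = 9*4 - 15 = 21, d_8 = (450 - 21^2)/9 = 9/9 = 1, a_8 = floor((21 + 21)/1) = 42.
  m_9 = 1*42 - 21 = 21, d_9 = (450 - 21^2)/1 = 9/1 = 9: (m_9, d_9) = (m_1, d_1) = (21, 9), so from here the quotients repeat a_1, ..., a_8; the period length is 8.
So sqrt(450) = [21; (4, 1, 2, 4, 2, 1, 4, 42)] with period length k = 8.
k is even, so the fundamental solution of x^2 - 450y^2 = 1 is (p_{k-1}, q_{k-1}) = (p_7, q_7); compute convergents through index 7.
Convergents (p_i = a_i*p_{i-1} + p_{i-2}, q_i = a_i*q_{i-1} + q_{i-2} with p_{-2}=0, p_{-1}=1, q_{-2}=1, q_{-1}=0):
  i=0: a_0=21, p_0 = 21*1 + 0 = 21, q_0 = 21*0 + 1 = 1.
  i=1: a_1=4, p_1 = 4*21 + 1 = 85, q_1 = 4*1 + 0 = 4.
  i=2: a_2=1, p_2 = 1*85 + 21 = 106, q_2 = 1*4 + 1 = 5.
  i=3: a_3=2, p_3 = 2*106 + 85 = 297, q_3 = 2*5 + 4 = 14.
  i=4: a_4=4, p_4 = 4*297 + 106 = 1294, q_4 = 4*14 + 5 = 61.
  i=5: a_5=2, p_5 = 2*1294 + 297 = 2885, q_5 = 2*61 + 14 = 136.
  i=6: a_6=1, p_6 = 1*2885 + 1294 = 4179, q_6 = 1*136 + 61 = 197.
  i=7: a_7=4, p_7 = 4*4179 + 2885 = 19601, q_7 = 4*197 + 136 = 924.
Check: 19601^2 - 450*924^2 = 384199201 - 384199200 = 1, so (x, y) = (19601, 924) solves the equation, and by the theorem it is the least positive solution.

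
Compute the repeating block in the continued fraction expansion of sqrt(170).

Write x_i = (sqrt(170) + m_i)/d_i with (m_0, d_0) = (0, 1). a_0 = floor(sqrt(170)) = 13, since 13^2 = 169 <= 170 < 196 = 14^2.
Iterate m_{i+1} = d_i*a_i - m_i, d_{i+1} = (170 - m_{i+1}^2)/d_i, a_{i+1} = floor((a_0 + m_{i+1})/d_{i+1}):
  m_1 = 1*13 - 0 = 13, d_1 = (170 - 13^2)/1 = 1/1 = 1, a_1 = floor((13 + 13)/1) = 26.
  m_2 = 1*26 - 13 = 13, d_2 = (170 - 13^2)/1 = 1/1 = 1: (m_2, d_2) = (m_1, d_1) = (13, 1), so from here the quotient a_1 repeats; the period length is 1.
Hence the expansion of sqrt(170) is a_0 = 13 followed by the repeating block 26 (period 1).

[13; (26)]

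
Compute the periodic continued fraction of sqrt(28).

Write x_i = (sqrt(28) + m_i)/d_i with (m_0, d_0) = (0, 1). a_0 = floor(sqrt(28)) = 5, since 5^2 = 25 <= 28 < 36 = 6^2.
Iterate m_{i+1} = d_i*a_i - m_i, d_{i+1} = (28 - m_{i+1}^2)/d_i, a_{i+1} = floor((a_0 + m_{i+1})/d_{i+1}):
  m_1 = 1*5 - 0 = 5, d_1 = (28 - 5^2)/1 = 3/1 = 3, a_1 = floor((5 + 5)/3) = 3.
  m_2 = 3*3 - 5 = 4, d_2 = (28 - 4^2)/3 = 12/3 = 4, a_2 = floor((5 + 4)/4) = 2.
  m_3 = 4*2 - 4 = 4, d_3 = (28 - 4^2)/4 = 12/4 = 3, a_3 = floor((5 + 4)/3) = 3.
  m_4 = 3*3 - 4 = 5, d_4 = (28 - 5^2)/3 = 3/3 = 1, a_4 = floor((5 + 5)/1) = 10.
  m_5 = 1*10 - 5 = 5, d_5 = (28 - 5^2)/1 = 3/1 = 3: (m_5, d_5) = (m_1, d_1) = (5, 3), so from here the quotients repeat a_1, ..., a_4; the period length is 4.
Hence the expansion of sqrt(28) is a_0 = 5 followed by the repeating block 3, 2, 3, 10 (period 4).

[5; (3, 2, 3, 10)]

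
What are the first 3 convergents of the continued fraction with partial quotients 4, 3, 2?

Using the convergent recurrence p_i = a_i*p_{i-1} + p_{i-2}, q_i = a_i*q_{i-1} + q_{i-2} with p_{-2}=0, p_{-1}=1, q_{-2}=1, q_{-1}=0:
  i=0: a_0=4, p_0 = 4*1 + 0 = 4, q_0 = 4*0 + 1 = 1.
  i=1: a_1=3, p_1 = 3*4 + 1 = 13, q_1 = 3*1 + 0 = 3.
  i=2: a_2=2, p_2 = 2*13 + 4 = 30, q_2 = 2*3 + 1 = 7.

4/1, 13/3, 30/7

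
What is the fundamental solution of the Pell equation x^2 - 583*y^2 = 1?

(x, y) = (8429543, 349116)

First expand sqrt(583) as a continued fraction. With x_i = (sqrt(583) + m_i)/d_i and (m_0, d_0) = (0, 1): a_0 = floor(sqrt(583)) = 24, since 24^2 = 576 <= 583 < 625 = 25^2.
Iterate m_{i+1} = d_i*a_i - m_i, d_{i+1} = (583 - m_{i+1}^2)/d_i, a_{i+1} = floor((a_0 + m_{i+1})/d_{i+1}):
  m_1 = 1*24 - 0 = 24, d_1 = (583 - 24^2)/1 = 7/1 = 7, a_1 = floor((24 + 24)/7) = 6.
  m_2 = 7*6 - 24 = 18, d_2 = (583 - 18^2)/7 = 259/7 = 37, a_2 = floor((24 + 18)/37) = 1.
  m_3 = 37*1 - 18 = 19, d_3 = (583 - 19^2)/37 = 222/37 = 6, a_3 = floor((24 + 19)/6) = 7.
  m_4 = 6*7 - 19 = 23, d_4 = (583 - 23^2)/6 = 54/6 = 9, a_4 = floor((24 + 23)/9) = 5.
  m_5 = 9*5 - 23 = 22, d_5 = (583 - 22^2)/9 = 99/9 = 11, a_5 = floor((24 + 22)/11) = 4.
  m_6 = 11*4 - 22 = 22, d_6 = (583 - 22^2)/11 = 99/11 = 9, a_6 = floor((24 + 22)/9) = 5.
  m_7 = 9*5 - 22 = 23, d_7 = (583 - 23^2)/9 = 54/9 = 6, a_7 = floor((24 + 23)/6) = 7.
  m_8 = 6*7 - 23 = 19, d_8 = (583 - 19^2)/6 = 222/6 = 37, a_8 = floor((24 + 19)/37) = 1.
  m_9 = 37*1 - 19 = 18, d_9 = (583 - 18^2)/37 = 259/37 = 7, a_9 = floor((24 + 18)/7) = 6.
  m_10 = 7*6 - 18 = 24, d_10 = (583 - 24^2)/7 = 7/7 = 1, a_10 = floor((24 + 24)/1) = 48.
  m_11 = 1*48 - 24 = 24, d_11 = (583 - 24^2)/1 = 7/1 = 7: (m_11, d_11) = (m_1, d_1) = (24, 7), so from here the quotients repeat a_1, ..., a_10; the period length is 10.
So sqrt(583) = [24; (6, 1, 7, 5, 4, 5, 7, 1, 6, 48)] with period length k = 10.
k is even, so the fundamental solution of x^2 - 583y^2 = 1 is (p_{k-1}, q_{k-1}) = (p_9, q_9); compute convergents through index 9.
Convergents (p_i = a_i*p_{i-1} + p_{i-2}, q_i = a_i*q_{i-1} + q_{i-2} with p_{-2}=0, p_{-1}=1, q_{-2}=1, q_{-1}=0):
  i=0: a_0=24, p_0 = 24*1 + 0 = 24, q_0 = 24*0 + 1 = 1.
  i=1: a_1=6, p_1 = 6*24 + 1 = 145, q_1 = 6*1 + 0 = 6.
  i=2: a_2=1, p_2 = 1*145 + 24 = 169, q_2 = 1*6 + 1 = 7.
  i=3: a_3=7, p_3 = 7*169 + 145 = 1328, q_3 = 7*7 + 6 = 55.
  i=4: a_4=5, p_4 = 5*1328 + 169 = 6809, q_4 = 5*55 + 7 = 282.
  i=5: a_5=4, p_5 = 4*6809 + 1328 = 28564, q_5 = 4*282 + 55 = 1183.
  i=6: a_6=5, p_6 = 5*28564 + 6809 = 149629, q_6 = 5*1183 + 282 = 6197.
  i=7: a_7=7, p_7 = 7*149629 + 28564 = 1075967, q_7 = 7*6197 + 1183 = 44562.
  i=8: a_8=1, p_8 = 1*1075967 + 149629 = 1225596, q_8 = 1*44562 + 6197 = 50759.
  i=9: a_9=6, p_9 = 6*1225596 + 1075967 = 8429543, q_9 = 6*50759 + 44562 = 349116.
Check: 8429543^2 - 583*349116^2 = 71057195188849 - 71057195188848 = 1, so (x, y) = (8429543, 349116) solves the equation, and by the theorem it is the least positive solution.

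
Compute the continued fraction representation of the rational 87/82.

Run the Euclidean algorithm on 87 and 82; the successive quotients are the partial quotients a_0, a_1, ... (each step inverts the fractional part left over by the previous one):
  87 = 1*82 + 5, so a_0 = 1.
  82 = 16*5 + 2, so a_1 = 16.
  5 = 2*2 + 1, so a_2 = 2.
  2 = 2*1 + 0, so a_3 = 2.
The remainder reaches 0 after 4 divisions, so the expansion has 4 partial quotients, read off in order.

[1; 16, 2, 2]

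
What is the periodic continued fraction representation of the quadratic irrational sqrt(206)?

Write x_i = (sqrt(206) + m_i)/d_i with (m_0, d_0) = (0, 1). a_0 = floor(sqrt(206)) = 14, since 14^2 = 196 <= 206 < 225 = 15^2.
Iterate m_{i+1} = d_i*a_i - m_i, d_{i+1} = (206 - m_{i+1}^2)/d_i, a_{i+1} = floor((a_0 + m_{i+1})/d_{i+1}):
  m_1 = 1*14 - 0 = 14, d_1 = (206 - 14^2)/1 = 10/1 = 10, a_1 = floor((14 + 14)/10) = 2.
  m_2 = 10*2 - 14 = 6, d_2 = (206 - 6^2)/10 = 170/10 = 17, a_2 = floor((14 + 6)/17) = 1.
  m_3 = 17*1 - 6 = 11, d_3 = (206 - 11^2)/17 = 85/17 = 5, a_3 = floor((14 + 11)/5) = 5.
  m_4 = 5*5 - 11 = 14, d_4 = (206 - 14^2)/5 = 10/5 = 2, a_4 = floor((14 + 14)/2) = 14.
  m_5 = 2*14 - 14 = 14, d_5 = (206 - 14^2)/2 = 10/2 = 5, a_5 = floor((14 + 14)/5) = 5.
  m_6 = 5*5 - 14 = 11, d_6 = (206 - 11^2)/5 = 85/5 = 17, a_6 = floor((14 + 11)/17) = 1.
  m_7 = 17*1 - 11 = 6, d_7 = (206 - 6^2)/17 = 170/17 = 10, a_7 = floor((14 + 6)/10) = 2.
  m_8 = 10*2 - 6 = 14, d_8 = (206 - 14^2)/10 = 10/10 = 1, a_8 = floor((14 + 14)/1) = 28.
  m_9 = 1*28 - 14 = 14, d_9 = (206 - 14^2)/1 = 10/1 = 10: (m_9, d_9) = (m_1, d_1) = (14, 10), so from here the quotients repeat a_1, ..., a_8; the period length is 8.
Hence the expansion of sqrt(206) is a_0 = 14 followed by the repeating block 2, 1, 5, 14, 5, 1, 2, 28 (period 8).

[14; (2, 1, 5, 14, 5, 1, 2, 28)]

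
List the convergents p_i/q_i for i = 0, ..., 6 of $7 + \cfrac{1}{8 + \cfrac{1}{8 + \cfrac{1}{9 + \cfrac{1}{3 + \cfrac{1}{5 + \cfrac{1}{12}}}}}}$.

Using the convergent recurrence p_i = a_i*p_{i-1} + p_{i-2}, q_i = a_i*q_{i-1} + q_{i-2} with p_{-2}=0, p_{-1}=1, q_{-2}=1, q_{-1}=0:
  i=0: a_0=7, p_0 = 7*1 + 0 = 7, q_0 = 7*0 + 1 = 1.
  i=1: a_1=8, p_1 = 8*7 + 1 = 57, q_1 = 8*1 + 0 = 8.
  i=2: a_2=8, p_2 = 8*57 + 7 = 463, q_2 = 8*8 + 1 = 65.
  i=3: a_3=9, p_3 = 9*463 + 57 = 4224, q_3 = 9*65 + 8 = 593.
  i=4: a_4=3, p_4 = 3*4224 + 463 = 13135, q_4 = 3*593 + 65 = 1844.
  i=5: a_5=5, p_5 = 5*13135 + 4224 = 69899, q_5 = 5*1844 + 593 = 9813.
  i=6: a_6=12, p_6 = 12*69899 + 13135 = 851923, q_6 = 12*9813 + 1844 = 119600.

7/1, 57/8, 463/65, 4224/593, 13135/1844, 69899/9813, 851923/119600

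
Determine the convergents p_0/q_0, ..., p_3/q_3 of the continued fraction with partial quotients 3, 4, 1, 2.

3/1, 13/4, 16/5, 45/14

Using the convergent recurrence p_i = a_i*p_{i-1} + p_{i-2}, q_i = a_i*q_{i-1} + q_{i-2} with p_{-2}=0, p_{-1}=1, q_{-2}=1, q_{-1}=0:
  i=0: a_0=3, p_0 = 3*1 + 0 = 3, q_0 = 3*0 + 1 = 1.
  i=1: a_1=4, p_1 = 4*3 + 1 = 13, q_1 = 4*1 + 0 = 4.
  i=2: a_2=1, p_2 = 1*13 + 3 = 16, q_2 = 1*4 + 1 = 5.
  i=3: a_3=2, p_3 = 2*16 + 13 = 45, q_3 = 2*5 + 4 = 14.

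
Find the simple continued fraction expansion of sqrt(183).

[13; (1, 1, 8, 1, 1, 26)]

Write x_i = (sqrt(183) + m_i)/d_i with (m_0, d_0) = (0, 1). a_0 = floor(sqrt(183)) = 13, since 13^2 = 169 <= 183 < 196 = 14^2.
Iterate m_{i+1} = d_i*a_i - m_i, d_{i+1} = (183 - m_{i+1}^2)/d_i, a_{i+1} = floor((a_0 + m_{i+1})/d_{i+1}):
  m_1 = 1*13 - 0 = 13, d_1 = (183 - 13^2)/1 = 14/1 = 14, a_1 = floor((13 + 13)/14) = 1.
  m_2 = 14*1 - 13 = 1, d_2 = (183 - 1^2)/14 = 182/14 = 13, a_2 = floor((13 + 1)/13) = 1.
  m_3 = 13*1 - 1 = 12, d_3 = (183 - 12^2)/13 = 39/13 = 3, a_3 = floor((13 + 12)/3) = 8.
  m_4 = 3*8 - 12 = 12, d_4 = (183 - 12^2)/3 = 39/3 = 13, a_4 = floor((13 + 12)/13) = 1.
  m_5 = 13*1 - 12 = 1, d_5 = (183 - 1^2)/13 = 182/13 = 14, a_5 = floor((13 + 1)/14) = 1.
  m_6 = 14*1 - 1 = 13, d_6 = (183 - 13^2)/14 = 14/14 = 1, a_6 = floor((13 + 13)/1) = 26.
  m_7 = 1*26 - 13 = 13, d_7 = (183 - 13^2)/1 = 14/1 = 14: (m_7, d_7) = (m_1, d_1) = (13, 14), so from here the quotients repeat a_1, ..., a_6; the period length is 6.
Hence the expansion of sqrt(183) is a_0 = 13 followed by the repeating block 1, 1, 8, 1, 1, 26 (period 6).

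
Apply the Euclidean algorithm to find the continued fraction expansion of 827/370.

[2; 4, 3, 1, 21]

Run the Euclidean algorithm on 827 and 370; the successive quotients are the partial quotients a_0, a_1, ... (each step inverts the fractional part left over by the previous one):
  827 = 2*370 + 87, so a_0 = 2.
  370 = 4*87 + 22, so a_1 = 4.
  87 = 3*22 + 21, so a_2 = 3.
  22 = 1*21 + 1, so a_3 = 1.
  21 = 21*1 + 0, so a_4 = 21.
The remainder reaches 0 after 5 divisions, so the expansion has 5 partial quotients, read off in order.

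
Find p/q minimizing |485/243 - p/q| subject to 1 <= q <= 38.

2/1

Expand x = 485/243 as a continued fraction with the Euclidean algorithm:
  485 = 1*243 + 242, so a_0 = 1.
  243 = 1*242 + 1, so a_1 = 1.
  242 = 242*1 + 0, so a_2 = 242.
so x = [1; 1, 242].
Convergents (p_i = a_i*p_{i-1} + p_{i-2}, q_i = a_i*q_{i-1} + q_{i-2} with p_{-2}=0, p_{-1}=1, q_{-2}=1, q_{-1}=0), until the denominator exceeds 38:
  i=0: a_0=1, p_0 = 1*1 + 0 = 1, q_0 = 1*0 + 1 = 1.
  i=1: a_1=1, p_1 = 1*1 + 1 = 2, q_1 = 1*1 + 0 = 1.
  i=2: a_2=242, p_2 = 242*2 + 1 = 485, q_2 = 242*1 + 1 = 243.
q_2 = 243 > 38, so the last convergent with denominator <= 38 is p_1/q_1 = 2/1.
The closest fraction with denominator <= 38 is either p_1/q_1 or the intermediate fraction (k*p_1 + p_0)/(k*q_1 + q_0) with the largest k >= 1 whose denominator stays <= 38; these approach x as k grows, and every other convergent or intermediate fraction in range is farther away.
Largest k: floor((38 - q_0)/q_1) = floor((38 - 1)/1) = 37.
That gives (37*2 + 1)/(37*1 + 1) = 75/38.
Compare the errors: |x - 2/1| = |485*1 - 2*243|/(243*1) = 1/243, and |x - 75/38| = |485*38 - 75*243|/(243*38) = 205/9234.
Cross-multiplying, 1*9234 = 9234 < 49815 = 205*243, so 1/243 is smaller: the convergent 2/1 is closer to x than 75/38.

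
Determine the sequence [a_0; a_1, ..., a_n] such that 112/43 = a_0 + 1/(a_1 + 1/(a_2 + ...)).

Run the Euclidean algorithm on 112 and 43; the successive quotients are the partial quotients a_0, a_1, ... (each step inverts the fractional part left over by the previous one):
  112 = 2*43 + 26, so a_0 = 2.
  43 = 1*26 + 17, so a_1 = 1.
  26 = 1*17 + 9, so a_2 = 1.
  17 = 1*9 + 8, so a_3 = 1.
  9 = 1*8 + 1, so a_4 = 1.
  8 = 8*1 + 0, so a_5 = 8.
The remainder reaches 0 after 6 divisions, so the expansion has 6 partial quotients, read off in order.

[2; 1, 1, 1, 1, 8]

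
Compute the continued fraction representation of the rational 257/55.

[4; 1, 2, 18]

Run the Euclidean algorithm on 257 and 55; the successive quotients are the partial quotients a_0, a_1, ... (each step inverts the fractional part left over by the previous one):
  257 = 4*55 + 37, so a_0 = 4.
  55 = 1*37 + 18, so a_1 = 1.
  37 = 2*18 + 1, so a_2 = 2.
  18 = 18*1 + 0, so a_3 = 18.
The remainder reaches 0 after 4 divisions, so the expansion has 4 partial quotients, read off in order.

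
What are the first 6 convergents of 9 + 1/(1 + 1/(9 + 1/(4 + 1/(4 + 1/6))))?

9/1, 10/1, 99/10, 406/41, 1723/174, 10744/1085

Using the convergent recurrence p_i = a_i*p_{i-1} + p_{i-2}, q_i = a_i*q_{i-1} + q_{i-2} with p_{-2}=0, p_{-1}=1, q_{-2}=1, q_{-1}=0:
  i=0: a_0=9, p_0 = 9*1 + 0 = 9, q_0 = 9*0 + 1 = 1.
  i=1: a_1=1, p_1 = 1*9 + 1 = 10, q_1 = 1*1 + 0 = 1.
  i=2: a_2=9, p_2 = 9*10 + 9 = 99, q_2 = 9*1 + 1 = 10.
  i=3: a_3=4, p_3 = 4*99 + 10 = 406, q_3 = 4*10 + 1 = 41.
  i=4: a_4=4, p_4 = 4*406 + 99 = 1723, q_4 = 4*41 + 10 = 174.
  i=5: a_5=6, p_5 = 6*1723 + 406 = 10744, q_5 = 6*174 + 41 = 1085.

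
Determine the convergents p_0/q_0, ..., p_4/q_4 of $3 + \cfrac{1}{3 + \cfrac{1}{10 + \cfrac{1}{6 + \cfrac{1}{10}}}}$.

3/1, 10/3, 103/31, 628/189, 6383/1921

Using the convergent recurrence p_i = a_i*p_{i-1} + p_{i-2}, q_i = a_i*q_{i-1} + q_{i-2} with p_{-2}=0, p_{-1}=1, q_{-2}=1, q_{-1}=0:
  i=0: a_0=3, p_0 = 3*1 + 0 = 3, q_0 = 3*0 + 1 = 1.
  i=1: a_1=3, p_1 = 3*3 + 1 = 10, q_1 = 3*1 + 0 = 3.
  i=2: a_2=10, p_2 = 10*10 + 3 = 103, q_2 = 10*3 + 1 = 31.
  i=3: a_3=6, p_3 = 6*103 + 10 = 628, q_3 = 6*31 + 3 = 189.
  i=4: a_4=10, p_4 = 10*628 + 103 = 6383, q_4 = 10*189 + 31 = 1921.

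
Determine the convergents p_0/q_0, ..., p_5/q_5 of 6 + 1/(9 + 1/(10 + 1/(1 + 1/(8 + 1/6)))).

Using the convergent recurrence p_i = a_i*p_{i-1} + p_{i-2}, q_i = a_i*q_{i-1} + q_{i-2} with p_{-2}=0, p_{-1}=1, q_{-2}=1, q_{-1}=0:
  i=0: a_0=6, p_0 = 6*1 + 0 = 6, q_0 = 6*0 + 1 = 1.
  i=1: a_1=9, p_1 = 9*6 + 1 = 55, q_1 = 9*1 + 0 = 9.
  i=2: a_2=10, p_2 = 10*55 + 6 = 556, q_2 = 10*9 + 1 = 91.
  i=3: a_3=1, p_3 = 1*556 + 55 = 611, q_3 = 1*91 + 9 = 100.
  i=4: a_4=8, p_4 = 8*611 + 556 = 5444, q_4 = 8*100 + 91 = 891.
  i=5: a_5=6, p_5 = 6*5444 + 611 = 33275, q_5 = 6*891 + 100 = 5446.

6/1, 55/9, 556/91, 611/100, 5444/891, 33275/5446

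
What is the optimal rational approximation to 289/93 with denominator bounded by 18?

28/9

Expand x = 289/93 as a continued fraction with the Euclidean algorithm:
  289 = 3*93 + 10, so a_0 = 3.
  93 = 9*10 + 3, so a_1 = 9.
  10 = 3*3 + 1, so a_2 = 3.
  3 = 3*1 + 0, so a_3 = 3.
so x = [3; 9, 3, 3].
Convergents (p_i = a_i*p_{i-1} + p_{i-2}, q_i = a_i*q_{i-1} + q_{i-2} with p_{-2}=0, p_{-1}=1, q_{-2}=1, q_{-1}=0), until the denominator exceeds 18:
  i=0: a_0=3, p_0 = 3*1 + 0 = 3, q_0 = 3*0 + 1 = 1.
  i=1: a_1=9, p_1 = 9*3 + 1 = 28, q_1 = 9*1 + 0 = 9.
  i=2: a_2=3, p_2 = 3*28 + 3 = 87, q_2 = 3*9 + 1 = 28.
q_2 = 28 > 18, so the last convergent with denominator <= 18 is p_1/q_1 = 28/9.
The closest fraction with denominator <= 18 is either p_1/q_1 or the intermediate fraction (k*p_1 + p_0)/(k*q_1 + q_0) with the largest k >= 1 whose denominator stays <= 18; these approach x as k grows, and every other convergent or intermediate fraction in range is farther away.
Largest k: floor((18 - q_0)/q_1) = floor((18 - 1)/9) = 1.
That gives (1*28 + 3)/(1*9 + 1) = 31/10.
Compare the errors: |x - 28/9| = |289*9 - 28*93|/(93*9) = 3/837, and |x - 31/10| = |289*10 - 31*93|/(93*10) = 7/930.
Cross-multiplying, 3*930 = 2790 < 5859 = 7*837, so 3/837 is smaller: the convergent 28/9 is closer to x than 31/10.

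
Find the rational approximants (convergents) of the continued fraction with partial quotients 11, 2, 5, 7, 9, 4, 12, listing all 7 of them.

Using the convergent recurrence p_i = a_i*p_{i-1} + p_{i-2}, q_i = a_i*q_{i-1} + q_{i-2} with p_{-2}=0, p_{-1}=1, q_{-2}=1, q_{-1}=0:
  i=0: a_0=11, p_0 = 11*1 + 0 = 11, q_0 = 11*0 + 1 = 1.
  i=1: a_1=2, p_1 = 2*11 + 1 = 23, q_1 = 2*1 + 0 = 2.
  i=2: a_2=5, p_2 = 5*23 + 11 = 126, q_2 = 5*2 + 1 = 11.
  i=3: a_3=7, p_3 = 7*126 + 23 = 905, q_3 = 7*11 + 2 = 79.
  i=4: a_4=9, p_4 = 9*905 + 126 = 8271, q_4 = 9*79 + 11 = 722.
  i=5: a_5=4, p_5 = 4*8271 + 905 = 33989, q_5 = 4*722 + 79 = 2967.
  i=6: a_6=12, p_6 = 12*33989 + 8271 = 416139, q_6 = 12*2967 + 722 = 36326.

11/1, 23/2, 126/11, 905/79, 8271/722, 33989/2967, 416139/36326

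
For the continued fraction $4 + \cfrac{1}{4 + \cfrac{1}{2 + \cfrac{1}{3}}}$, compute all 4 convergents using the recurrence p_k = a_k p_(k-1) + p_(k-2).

4/1, 17/4, 38/9, 131/31

Using the convergent recurrence p_i = a_i*p_{i-1} + p_{i-2}, q_i = a_i*q_{i-1} + q_{i-2} with p_{-2}=0, p_{-1}=1, q_{-2}=1, q_{-1}=0:
  i=0: a_0=4, p_0 = 4*1 + 0 = 4, q_0 = 4*0 + 1 = 1.
  i=1: a_1=4, p_1 = 4*4 + 1 = 17, q_1 = 4*1 + 0 = 4.
  i=2: a_2=2, p_2 = 2*17 + 4 = 38, q_2 = 2*4 + 1 = 9.
  i=3: a_3=3, p_3 = 3*38 + 17 = 131, q_3 = 3*9 + 4 = 31.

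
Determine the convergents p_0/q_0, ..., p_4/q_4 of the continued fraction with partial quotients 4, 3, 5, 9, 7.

4/1, 13/3, 69/16, 634/147, 4507/1045

Using the convergent recurrence p_i = a_i*p_{i-1} + p_{i-2}, q_i = a_i*q_{i-1} + q_{i-2} with p_{-2}=0, p_{-1}=1, q_{-2}=1, q_{-1}=0:
  i=0: a_0=4, p_0 = 4*1 + 0 = 4, q_0 = 4*0 + 1 = 1.
  i=1: a_1=3, p_1 = 3*4 + 1 = 13, q_1 = 3*1 + 0 = 3.
  i=2: a_2=5, p_2 = 5*13 + 4 = 69, q_2 = 5*3 + 1 = 16.
  i=3: a_3=9, p_3 = 9*69 + 13 = 634, q_3 = 9*16 + 3 = 147.
  i=4: a_4=7, p_4 = 7*634 + 69 = 4507, q_4 = 7*147 + 16 = 1045.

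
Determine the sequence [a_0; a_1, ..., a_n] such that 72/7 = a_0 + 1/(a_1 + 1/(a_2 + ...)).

Run the Euclidean algorithm on 72 and 7; the successive quotients are the partial quotients a_0, a_1, ... (each step inverts the fractional part left over by the previous one):
  72 = 10*7 + 2, so a_0 = 10.
  7 = 3*2 + 1, so a_1 = 3.
  2 = 2*1 + 0, so a_2 = 2.
The remainder reaches 0 after 3 divisions, so the expansion has 3 partial quotients, read off in order.

[10; 3, 2]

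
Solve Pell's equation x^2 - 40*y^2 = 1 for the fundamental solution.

First expand sqrt(40) as a continued fraction. With x_i = (sqrt(40) + m_i)/d_i and (m_0, d_0) = (0, 1): a_0 = floor(sqrt(40)) = 6, since 6^2 = 36 <= 40 < 49 = 7^2.
Iterate m_{i+1} = d_i*a_i - m_i, d_{i+1} = (40 - m_{i+1}^2)/d_i, a_{i+1} = floor((a_0 + m_{i+1})/d_{i+1}):
  m_1 = 1*6 - 0 = 6, d_1 = (40 - 6^2)/1 = 4/1 = 4, a_1 = floor((6 + 6)/4) = 3.
  m_2 = 4*3 - 6 = 6, d_2 = (40 - 6^2)/4 = 4/4 = 1, a_2 = floor((6 + 6)/1) = 12.
  m_3 = 1*12 - 6 = 6, d_3 = (40 - 6^2)/1 = 4/1 = 4: (m_3, d_3) = (m_1, d_1) = (6, 4), so from here the quotients repeat a_1, a_2; the period length is 2.
So sqrt(40) = [6; (3, 12)] with period length k = 2.
k is even, so the fundamental solution of x^2 - 40y^2 = 1 is (p_{k-1}, q_{k-1}) = (p_1, q_1); compute convergents through index 1.
Convergents (p_i = a_i*p_{i-1} + p_{i-2}, q_i = a_i*q_{i-1} + q_{i-2} with p_{-2}=0, p_{-1}=1, q_{-2}=1, q_{-1}=0):
  i=0: a_0=6, p_0 = 6*1 + 0 = 6, q_0 = 6*0 + 1 = 1.
  i=1: a_1=3, p_1 = 3*6 + 1 = 19, q_1 = 3*1 + 0 = 3.
Check: 19^2 - 40*3^2 = 361 - 360 = 1, so (x, y) = (19, 3) solves the equation, and by the theorem it is the least positive solution.

(x, y) = (19, 3)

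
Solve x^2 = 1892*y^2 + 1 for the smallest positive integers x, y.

First expand sqrt(1892) as a continued fraction. With x_i = (sqrt(1892) + m_i)/d_i and (m_0, d_0) = (0, 1): a_0 = floor(sqrt(1892)) = 43, since 43^2 = 1849 <= 1892 < 1936 = 44^2.
Iterate m_{i+1} = d_i*a_i - m_i, d_{i+1} = (1892 - m_{i+1}^2)/d_i, a_{i+1} = floor((a_0 + m_{i+1})/d_{i+1}):
  m_1 = 1*43 - 0 = 43, d_1 = (1892 - 43^2)/1 = 43/1 = 43, a_1 = floor((43 + 43)/43) = 2.
  m_2 = 43*2 - 43 = 43, d_2 = (1892 - 43^2)/43 = 43/43 = 1, a_2 = floor((43 + 43)/1) = 86.
  m_3 = 1*86 - 43 = 43, d_3 = (1892 - 43^2)/1 = 43/1 = 43: (m_3, d_3) = (m_1, d_1) = (43, 43), so from here the quotients repeat a_1, a_2; the period length is 2.
So sqrt(1892) = [43; (2, 86)] with period length k = 2.
k is even, so the fundamental solution of x^2 - 1892y^2 = 1 is (p_{k-1}, q_{k-1}) = (p_1, q_1); compute convergents through index 1.
Convergents (p_i = a_i*p_{i-1} + p_{i-2}, q_i = a_i*q_{i-1} + q_{i-2} with p_{-2}=0, p_{-1}=1, q_{-2}=1, q_{-1}=0):
  i=0: a_0=43, p_0 = 43*1 + 0 = 43, q_0 = 43*0 + 1 = 1.
  i=1: a_1=2, p_1 = 2*43 + 1 = 87, q_1 = 2*1 + 0 = 2.
Check: 87^2 - 1892*2^2 = 7569 - 7568 = 1, so (x, y) = (87, 2) solves the equation, and by the theorem it is the least positive solution.

(x, y) = (87, 2)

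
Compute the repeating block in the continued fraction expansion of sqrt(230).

Write x_i = (sqrt(230) + m_i)/d_i with (m_0, d_0) = (0, 1). a_0 = floor(sqrt(230)) = 15, since 15^2 = 225 <= 230 < 256 = 16^2.
Iterate m_{i+1} = d_i*a_i - m_i, d_{i+1} = (230 - m_{i+1}^2)/d_i, a_{i+1} = floor((a_0 + m_{i+1})/d_{i+1}):
  m_1 = 1*15 - 0 = 15, d_1 = (230 - 15^2)/1 = 5/1 = 5, a_1 = floor((15 + 15)/5) = 6.
  m_2 = 5*6 - 15 = 15, d_2 = (230 - 15^2)/5 = 5/5 = 1, a_2 = floor((15 + 15)/1) = 30.
  m_3 = 1*30 - 15 = 15, d_3 = (230 - 15^2)/1 = 5/1 = 5: (m_3, d_3) = (m_1, d_1) = (15, 5), so from here the quotients repeat a_1, a_2; the period length is 2.
Hence the expansion of sqrt(230) is a_0 = 15 followed by the repeating block 6, 30 (period 2).

[15; (6, 30)]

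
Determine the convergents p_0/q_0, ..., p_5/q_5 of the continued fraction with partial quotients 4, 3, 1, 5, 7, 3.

Using the convergent recurrence p_i = a_i*p_{i-1} + p_{i-2}, q_i = a_i*q_{i-1} + q_{i-2} with p_{-2}=0, p_{-1}=1, q_{-2}=1, q_{-1}=0:
  i=0: a_0=4, p_0 = 4*1 + 0 = 4, q_0 = 4*0 + 1 = 1.
  i=1: a_1=3, p_1 = 3*4 + 1 = 13, q_1 = 3*1 + 0 = 3.
  i=2: a_2=1, p_2 = 1*13 + 4 = 17, q_2 = 1*3 + 1 = 4.
  i=3: a_3=5, p_3 = 5*17 + 13 = 98, q_3 = 5*4 + 3 = 23.
  i=4: a_4=7, p_4 = 7*98 + 17 = 703, q_4 = 7*23 + 4 = 165.
  i=5: a_5=3, p_5 = 3*703 + 98 = 2207, q_5 = 3*165 + 23 = 518.

4/1, 13/3, 17/4, 98/23, 703/165, 2207/518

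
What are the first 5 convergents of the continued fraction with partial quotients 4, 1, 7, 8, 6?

Using the convergent recurrence p_i = a_i*p_{i-1} + p_{i-2}, q_i = a_i*q_{i-1} + q_{i-2} with p_{-2}=0, p_{-1}=1, q_{-2}=1, q_{-1}=0:
  i=0: a_0=4, p_0 = 4*1 + 0 = 4, q_0 = 4*0 + 1 = 1.
  i=1: a_1=1, p_1 = 1*4 + 1 = 5, q_1 = 1*1 + 0 = 1.
  i=2: a_2=7, p_2 = 7*5 + 4 = 39, q_2 = 7*1 + 1 = 8.
  i=3: a_3=8, p_3 = 8*39 + 5 = 317, q_3 = 8*8 + 1 = 65.
  i=4: a_4=6, p_4 = 6*317 + 39 = 1941, q_4 = 6*65 + 8 = 398.

4/1, 5/1, 39/8, 317/65, 1941/398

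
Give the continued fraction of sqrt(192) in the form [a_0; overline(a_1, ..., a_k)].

[13; overline(1, 5, 1, 26)]

Write x_i = (sqrt(192) + m_i)/d_i with (m_0, d_0) = (0, 1). a_0 = floor(sqrt(192)) = 13, since 13^2 = 169 <= 192 < 196 = 14^2.
Iterate m_{i+1} = d_i*a_i - m_i, d_{i+1} = (192 - m_{i+1}^2)/d_i, a_{i+1} = floor((a_0 + m_{i+1})/d_{i+1}):
  m_1 = 1*13 - 0 = 13, d_1 = (192 - 13^2)/1 = 23/1 = 23, a_1 = floor((13 + 13)/23) = 1.
  m_2 = 23*1 - 13 = 10, d_2 = (192 - 10^2)/23 = 92/23 = 4, a_2 = floor((13 + 10)/4) = 5.
  m_3 = 4*5 - 10 = 10, d_3 = (192 - 10^2)/4 = 92/4 = 23, a_3 = floor((13 + 10)/23) = 1.
  m_4 = 23*1 - 10 = 13, d_4 = (192 - 13^2)/23 = 23/23 = 1, a_4 = floor((13 + 13)/1) = 26.
  m_5 = 1*26 - 13 = 13, d_5 = (192 - 13^2)/1 = 23/1 = 23: (m_5, d_5) = (m_1, d_1) = (13, 23), so from here the quotients repeat a_1, ..., a_4; the period length is 4.
Hence the expansion of sqrt(192) is a_0 = 13 followed by the repeating block 1, 5, 1, 26 (period 4).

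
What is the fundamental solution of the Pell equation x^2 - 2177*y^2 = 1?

First expand sqrt(2177) as a continued fraction. With x_i = (sqrt(2177) + m_i)/d_i and (m_0, d_0) = (0, 1): a_0 = floor(sqrt(2177)) = 46, since 46^2 = 2116 <= 2177 < 2209 = 47^2.
Iterate m_{i+1} = d_i*a_i - m_i, d_{i+1} = (2177 - m_{i+1}^2)/d_i, a_{i+1} = floor((a_0 + m_{i+1})/d_{i+1}):
  m_1 = 1*46 - 0 = 46, d_1 = (2177 - 46^2)/1 = 61/1 = 61, a_1 = floor((46 + 46)/61) = 1.
  m_2 = 61*1 - 46 = 15, d_2 = (2177 - 15^2)/61 = 1952/61 = 32, a_2 = floor((46 + 15)/32) = 1.
  m_3 = 32*1 - 15 = 17, d_3 = (2177 - 17^2)/32 = 1888/32 = 59, a_3 = floor((46 + 17)/59) = 1.
  m_4 = 59*1 - 17 = 42, d_4 = (2177 - 42^2)/59 = 413/59 = 7, a_4 = floor((46 + 42)/7) = 12.
  m_5 = 7*12 - 42 = 42, d_5 = (2177 - 42^2)/7 = 413/7 = 59, a_5 = floor((46 + 42)/59) = 1.
  m_6 = 59*1 - 42 = 17, d_6 = (2177 - 17^2)/59 = 1888/59 = 32, a_6 = floor((46 + 17)/32) = 1.
  m_7 = 32*1 - 17 = 15, d_7 = (2177 - 15^2)/32 = 1952/32 = 61, a_7 = floor((46 + 15)/61) = 1.
  m_8 = 61*1 - 15 = 46, d_8 = (2177 - 46^2)/61 = 61/61 = 1, a_8 = floor((46 + 46)/1) = 92.
  m_9 = 1*92 - 46 = 46, d_9 = (2177 - 46^2)/1 = 61/1 = 61: (m_9, d_9) = (m_1, d_1) = (46, 61), so from here the quotients repeat a_1, ..., a_8; the period length is 8.
So sqrt(2177) = [46; (1, 1, 1, 12, 1, 1, 1, 92)] with period length k = 8.
k is even, so the fundamental solution of x^2 - 2177y^2 = 1 is (p_{k-1}, q_{k-1}) = (p_7, q_7); compute convergents through index 7.
Convergents (p_i = a_i*p_{i-1} + p_{i-2}, q_i = a_i*q_{i-1} + q_{i-2} with p_{-2}=0, p_{-1}=1, q_{-2}=1, q_{-1}=0):
  i=0: a_0=46, p_0 = 46*1 + 0 = 46, q_0 = 46*0 + 1 = 1.
  i=1: a_1=1, p_1 = 1*46 + 1 = 47, q_1 = 1*1 + 0 = 1.
  i=2: a_2=1, p_2 = 1*47 + 46 = 93, q_2 = 1*1 + 1 = 2.
  i=3: a_3=1, p_3 = 1*93 + 47 = 140, q_3 = 1*2 + 1 = 3.
  i=4: a_4=12, p_4 = 12*140 + 93 = 1773, q_4 = 12*3 + 2 = 38.
  i=5: a_5=1, p_5 = 1*1773 + 140 = 1913, q_5 = 1*38 + 3 = 41.
  i=6: a_6=1, p_6 = 1*1913 + 1773 = 3686, q_6 = 1*41 + 38 = 79.
  i=7: a_7=1, p_7 = 1*3686 + 1913 = 5599, q_7 = 1*79 + 41 = 120.
Check: 5599^2 - 2177*120^2 = 31348801 - 31348800 = 1, so (x, y) = (5599, 120) solves the equation, and by the theorem it is the least positive solution.

(x, y) = (5599, 120)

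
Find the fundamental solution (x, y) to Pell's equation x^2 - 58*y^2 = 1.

(x, y) = (19603, 2574)

First expand sqrt(58) as a continued fraction. With x_i = (sqrt(58) + m_i)/d_i and (m_0, d_0) = (0, 1): a_0 = floor(sqrt(58)) = 7, since 7^2 = 49 <= 58 < 64 = 8^2.
Iterate m_{i+1} = d_i*a_i - m_i, d_{i+1} = (58 - m_{i+1}^2)/d_i, a_{i+1} = floor((a_0 + m_{i+1})/d_{i+1}):
  m_1 = 1*7 - 0 = 7, d_1 = (58 - 7^2)/1 = 9/1 = 9, a_1 = floor((7 + 7)/9) = 1.
  m_2 = 9*1 - 7 = 2, d_2 = (58 - 2^2)/9 = 54/9 = 6, a_2 = floor((7 + 2)/6) = 1.
  m_3 = 6*1 - 2 = 4, d_3 = (58 - 4^2)/6 = 42/6 = 7, a_3 = floor((7 + 4)/7) = 1.
  m_4 = 7*1 - 4 = 3, d_4 = (58 - 3^2)/7 = 49/7 = 7, a_4 = floor((7 + 3)/7) = 1.
  m_5 = 7*1 - 3 = 4, d_5 = (58 - 4^2)/7 = 42/7 = 6, a_5 = floor((7 + 4)/6) = 1.
  m_6 = 6*1 - 4 = 2, d_6 = (58 - 2^2)/6 = 54/6 = 9, a_6 = floor((7 + 2)/9) = 1.
  m_7 = 9*1 - 2 = 7, d_7 = (58 - 7^2)/9 = 9/9 = 1, a_7 = floor((7 + 7)/1) = 14.
  m_8 = 1*14 - 7 = 7, d_8 = (58 - 7^2)/1 = 9/1 = 9: (m_8, d_8) = (m_1, d_1) = (7, 9), so from here the quotients repeat a_1, ..., a_7; the period length is 7.
So sqrt(58) = [7; (1, 1, 1, 1, 1, 1, 14)] with period length k = 7.
k is odd, so (p_{k-1}, q_{k-1}) only solves x^2 - 58y^2 = -1 and the fundamental solution of x^2 - 58y^2 = 1 is (p_{2k-1}, q_{2k-1}) = (p_13, q_13); compute convergents through index 13, running through the period twice.
Convergents (p_i = a_i*p_{i-1} + p_{i-2}, q_i = a_i*q_{i-1} + q_{i-2} with p_{-2}=0, p_{-1}=1, q_{-2}=1, q_{-1}=0):
  i=0: a_0=7, p_0 = 7*1 + 0 = 7, q_0 = 7*0 + 1 = 1.
  i=1: a_1=1, p_1 = 1*7 + 1 = 8, q_1 = 1*1 + 0 = 1.
  i=2: a_2=1, p_2 = 1*8 + 7 = 15, q_2 = 1*1 + 1 = 2.
  i=3: a_3=1, p_3 = 1*15 + 8 = 23, q_3 = 1*2 + 1 = 3.
  i=4: a_4=1, p_4 = 1*23 + 15 = 38, q_4 = 1*3 + 2 = 5.
  i=5: a_5=1, p_5 = 1*38 + 23 = 61, q_5 = 1*5 + 3 = 8.
  i=6: a_6=1, p_6 = 1*61 + 38 = 99, q_6 = 1*8 + 5 = 13.
  i=7: a_7=14, p_7 = 14*99 + 61 = 1447, q_7 = 14*13 + 8 = 190.
  i=8: a_8=1, p_8 = 1*1447 + 99 = 1546, q_8 = 1*190 + 13 = 203.
  i=9: a_9=1, p_9 = 1*1546 + 1447 = 2993, q_9 = 1*203 + 190 = 393.
  i=10: a_10=1, p_10 = 1*2993 + 1546 = 4539, q_10 = 1*393 + 203 = 596.
  i=11: a_11=1, p_11 = 1*4539 + 2993 = 7532, q_11 = 1*596 + 393 = 989.
  i=12: a_12=1, p_12 = 1*7532 + 4539 = 12071, q_12 = 1*989 + 596 = 1585.
  i=13: a_13=1, p_13 = 1*12071 + 7532 = 19603, q_13 = 1*1585 + 989 = 2574.
Indeed p_6^2 - 58*q_6^2 = 9801 - 9802 = -1, not +1.
Check: 19603^2 - 58*2574^2 = 384277609 - 384277608 = 1, so (x, y) = (19603, 2574) solves the equation, and by the theorem it is the least positive solution.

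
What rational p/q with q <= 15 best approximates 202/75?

35/13

Expand x = 202/75 as a continued fraction with the Euclidean algorithm:
  202 = 2*75 + 52, so a_0 = 2.
  75 = 1*52 + 23, so a_1 = 1.
  52 = 2*23 + 6, so a_2 = 2.
  23 = 3*6 + 5, so a_3 = 3.
  6 = 1*5 + 1, so a_4 = 1.
  5 = 5*1 + 0, so a_5 = 5.
so x = [2; 1, 2, 3, 1, 5].
Convergents (p_i = a_i*p_{i-1} + p_{i-2}, q_i = a_i*q_{i-1} + q_{i-2} with p_{-2}=0, p_{-1}=1, q_{-2}=1, q_{-1}=0), until the denominator exceeds 15:
  i=0: a_0=2, p_0 = 2*1 + 0 = 2, q_0 = 2*0 + 1 = 1.
  i=1: a_1=1, p_1 = 1*2 + 1 = 3, q_1 = 1*1 + 0 = 1.
  i=2: a_2=2, p_2 = 2*3 + 2 = 8, q_2 = 2*1 + 1 = 3.
  i=3: a_3=3, p_3 = 3*8 + 3 = 27, q_3 = 3*3 + 1 = 10.
  i=4: a_4=1, p_4 = 1*27 + 8 = 35, q_4 = 1*10 + 3 = 13.
  i=5: a_5=5, p_5 = 5*35 + 27 = 202, q_5 = 5*13 + 10 = 75.
q_5 = 75 > 15, so the last convergent with denominator <= 15 is p_4/q_4 = 35/13.
The closest fraction with denominator <= 15 is either p_4/q_4 or the intermediate fraction (k*p_4 + p_3)/(k*q_4 + q_3) with the largest k >= 1 whose denominator stays <= 15; these approach x as k grows, and every other convergent or intermediate fraction in range is farther away.
Largest k: floor((15 - q_3)/q_4) = floor((15 - 10)/13) = 0.
Since k = 0, no intermediate fraction beyond p_4/q_4 has denominator <= 15, so the convergent 35/13 is the closest (its error is |202*13 - 35*75|/(75*13) = 1/975).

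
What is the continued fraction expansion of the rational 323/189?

[1; 1, 2, 2, 3, 2, 3]

Run the Euclidean algorithm on 323 and 189; the successive quotients are the partial quotients a_0, a_1, ... (each step inverts the fractional part left over by the previous one):
  323 = 1*189 + 134, so a_0 = 1.
  189 = 1*134 + 55, so a_1 = 1.
  134 = 2*55 + 24, so a_2 = 2.
  55 = 2*24 + 7, so a_3 = 2.
  24 = 3*7 + 3, so a_4 = 3.
  7 = 2*3 + 1, so a_5 = 2.
  3 = 3*1 + 0, so a_6 = 3.
The remainder reaches 0 after 7 divisions, so the expansion has 7 partial quotients, read off in order.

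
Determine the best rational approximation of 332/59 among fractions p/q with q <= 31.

45/8

Expand x = 332/59 as a continued fraction with the Euclidean algorithm:
  332 = 5*59 + 37, so a_0 = 5.
  59 = 1*37 + 22, so a_1 = 1.
  37 = 1*22 + 15, so a_2 = 1.
  22 = 1*15 + 7, so a_3 = 1.
  15 = 2*7 + 1, so a_4 = 2.
  7 = 7*1 + 0, so a_5 = 7.
so x = [5; 1, 1, 1, 2, 7].
Convergents (p_i = a_i*p_{i-1} + p_{i-2}, q_i = a_i*q_{i-1} + q_{i-2} with p_{-2}=0, p_{-1}=1, q_{-2}=1, q_{-1}=0), until the denominator exceeds 31:
  i=0: a_0=5, p_0 = 5*1 + 0 = 5, q_0 = 5*0 + 1 = 1.
  i=1: a_1=1, p_1 = 1*5 + 1 = 6, q_1 = 1*1 + 0 = 1.
  i=2: a_2=1, p_2 = 1*6 + 5 = 11, q_2 = 1*1 + 1 = 2.
  i=3: a_3=1, p_3 = 1*11 + 6 = 17, q_3 = 1*2 + 1 = 3.
  i=4: a_4=2, p_4 = 2*17 + 11 = 45, q_4 = 2*3 + 2 = 8.
  i=5: a_5=7, p_5 = 7*45 + 17 = 332, q_5 = 7*8 + 3 = 59.
q_5 = 59 > 31, so the last convergent with denominator <= 31 is p_4/q_4 = 45/8.
The closest fraction with denominator <= 31 is either p_4/q_4 or the intermediate fraction (k*p_4 + p_3)/(k*q_4 + q_3) with the largest k >= 1 whose denominator stays <= 31; these approach x as k grows, and every other convergent or intermediate fraction in range is farther away.
Largest k: floor((31 - q_3)/q_4) = floor((31 - 3)/8) = 3.
That gives (3*45 + 17)/(3*8 + 3) = 152/27.
Compare the errors: |x - 45/8| = |332*8 - 45*59|/(59*8) = 1/472, and |x - 152/27| = |332*27 - 152*59|/(59*27) = 4/1593.
Cross-multiplying, 1*1593 = 1593 < 1888 = 4*472, so 1/472 is smaller: the convergent 45/8 is closer to x than 152/27.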